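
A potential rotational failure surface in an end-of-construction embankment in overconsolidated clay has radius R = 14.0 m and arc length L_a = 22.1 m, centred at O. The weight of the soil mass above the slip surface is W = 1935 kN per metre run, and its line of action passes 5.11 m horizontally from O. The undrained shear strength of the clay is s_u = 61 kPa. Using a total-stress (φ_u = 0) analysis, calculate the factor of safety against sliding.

FS = 1.91

Taking moments about the centre O, the resisting moment is provided by the undrained shear strength acting along the arc:
M_R = s_u·L_a·R = 61·22.10·14.0 = 18873.4 kN·m/m
M_D = W·d = 1935·5.11 = 9887.9 kN·m/m
FS = M_R / M_D = 18873.4 / 9887.9 = 1.909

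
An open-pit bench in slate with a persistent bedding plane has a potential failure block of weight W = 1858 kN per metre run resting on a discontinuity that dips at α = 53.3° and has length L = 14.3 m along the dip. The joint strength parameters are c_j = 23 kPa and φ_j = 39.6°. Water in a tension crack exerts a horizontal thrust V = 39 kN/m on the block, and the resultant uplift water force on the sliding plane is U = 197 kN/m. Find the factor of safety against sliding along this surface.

FS = 0.70

Resolving the block weight along and normal to the plane and applying the Mohr–Coulomb strength on the joint:
N' = W cosα − U − V sinα = 1858·cos53.3° − 197 − 39·sin53.3° = 882.1 kN/m
Driving force T = W sinα + V cosα = 1858·sin53.3° + 39·cos53.3° = 1513.0 kN/m
Resisting force R = c_j·L + N'·tanφ_j = 23·14.3 + 882.1·tan39.6° = 328.9 + 729.8 = 1058.7 kN/m
FS = R / T = 1058.7 / 1513.0 = 0.700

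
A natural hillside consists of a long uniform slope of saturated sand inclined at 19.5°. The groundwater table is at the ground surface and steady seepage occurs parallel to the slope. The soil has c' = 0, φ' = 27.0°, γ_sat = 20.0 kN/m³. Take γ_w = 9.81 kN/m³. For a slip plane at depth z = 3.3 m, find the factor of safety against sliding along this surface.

With seepage parallel to the slope and the water table at the surface, the effective normal stress on the slip plane uses the buoyant unit weight γ' = γ_sat − γ_w while the driving shear stress uses γ_sat:
FS = [c' + γ' z cos²β tanφ'] / [γ_sat z sinβ cosβ]
(For c' = 0 this reduces to FS = (γ'/γ_sat)·tanφ'/tanβ.)
γ' = 20.0 − 9.81 = 10.19 kN/m³
Numerator = 0.0 + 10.19·3.3·cos²19.5°·tan27.0° = 0.0 + 10.19·3.3·0.8886·0.5095 = 15.225 kPa
Denominator = 20.0·3.3·sin19.5°·cos19.5° = 20.0·3.3·0.3338·0.9426 = 20.768 kPa
FS = 15.225 / 20.768 = 0.733

FS = 0.73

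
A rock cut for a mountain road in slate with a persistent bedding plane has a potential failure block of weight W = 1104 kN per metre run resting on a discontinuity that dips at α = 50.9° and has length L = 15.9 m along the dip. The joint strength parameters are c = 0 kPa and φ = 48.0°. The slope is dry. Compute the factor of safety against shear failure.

FS = 0.90

Resolving the block weight along and normal to the plane and applying the Mohr–Coulomb strength on the joint:
N' = W cosα = 1104·cos50.9° = 696.3 kN/m
Driving force T = W sinα = 1104·sin50.9° = 856.8 kN/m
Resisting force R = c·L + N'·tanφ = 0·15.9 + 696.3·tan48.0° = 0.0 + 773.3 = 773.3 kN/m
FS = R / T = 773.3 / 856.8 = 0.903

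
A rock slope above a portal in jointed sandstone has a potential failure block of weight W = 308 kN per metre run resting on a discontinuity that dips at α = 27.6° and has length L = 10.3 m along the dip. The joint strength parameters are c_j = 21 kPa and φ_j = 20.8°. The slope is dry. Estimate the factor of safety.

Resolving the block weight along and normal to the plane and applying the Mohr–Coulomb strength on the joint:
N' = W cosα = 308·cos27.6° = 273.0 kN/m
Driving force T = W sinα = 308·sin27.6° = 142.7 kN/m
Resisting force R = c_j·L + N'·tanφ_j = 21·10.3 + 273.0·tan20.8° = 216.3 + 103.7 = 320.0 kN/m
FS = R / T = 320.0 / 142.7 = 2.242

FS = 2.24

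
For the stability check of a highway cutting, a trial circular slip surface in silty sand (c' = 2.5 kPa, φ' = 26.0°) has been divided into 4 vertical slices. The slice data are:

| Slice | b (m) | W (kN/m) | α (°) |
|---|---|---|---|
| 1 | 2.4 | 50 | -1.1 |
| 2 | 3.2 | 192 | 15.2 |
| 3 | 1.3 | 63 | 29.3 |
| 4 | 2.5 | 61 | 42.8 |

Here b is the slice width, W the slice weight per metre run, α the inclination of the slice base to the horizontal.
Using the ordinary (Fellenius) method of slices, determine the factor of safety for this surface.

FS = 1.56

Ordinary method of slices: FS = Σ[c'·Δl_i + (W_i cosα_i)·tanφ'] / Σ W_i sinα_i, with Δl_i = b_i / cosα_i.
Slice 1: Δl = 2.4/cos(-1.1°) = 2.400 m; N'_1 = 50·cos(-1.1°) = 50.0; c'Δl = 6.00; W sinα = -1.0
Slice 2: Δl = 3.2/cos15.2° = 3.316 m; N'_2 = 192·cos15.2° = 185.3; c'Δl = 8.29; W sinα = 50.3
Slice 3: Δl = 1.3/cos29.3° = 1.491 m; N'_3 = 63·cos29.3° = 54.9; c'Δl = 3.73; W sinα = 30.8
Slice 4: Δl = 2.5/cos42.8° = 3.407 m; N'_4 = 61·cos42.8° = 44.8; c'Δl = 8.52; W sinα = 41.4
Σc'Δl = 26.5 kN/m; ΣN' = 335.0 kN/m; ΣW sinα = 121.7 kN/m
Resisting = 26.5 + 335.0·tan26.0° = 26.5 + 163.4 = 189.9 kN/m
FS = 189.9 / 121.7 = 1.561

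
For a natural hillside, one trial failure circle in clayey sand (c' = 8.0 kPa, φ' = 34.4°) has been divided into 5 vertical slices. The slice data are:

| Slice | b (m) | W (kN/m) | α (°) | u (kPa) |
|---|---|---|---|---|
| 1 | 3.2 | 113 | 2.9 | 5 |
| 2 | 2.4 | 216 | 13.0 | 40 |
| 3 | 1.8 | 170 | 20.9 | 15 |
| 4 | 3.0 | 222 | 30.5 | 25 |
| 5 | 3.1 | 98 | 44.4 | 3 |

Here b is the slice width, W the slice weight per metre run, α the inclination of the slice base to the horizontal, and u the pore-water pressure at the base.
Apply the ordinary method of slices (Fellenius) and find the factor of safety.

FS = 1.57

Ordinary method of slices: FS = Σ[c'·Δl_i + (W_i cosα_i − u_i·Δl_i)·tanφ'] / Σ W_i sinα_i, with Δl_i = b_i / cosα_i.
Slice 1: Δl = 3.2/cos2.9° = 3.204 m; N'_1 = 113·cos2.9° − 5·3.204 = 96.8; c'Δl = 25.63; W sinα = 5.7
Slice 2: Δl = 2.4/cos13.0° = 2.463 m; N'_2 = 216·cos13.0° − 40·2.463 = 111.9; c'Δl = 19.71; W sinα = 48.6
Slice 3: Δl = 1.8/cos20.9° = 1.927 m; N'_3 = 170·cos20.9° − 15·1.927 = 129.9; c'Δl = 15.41; W sinα = 60.6
Slice 4: Δl = 3.0/cos30.5° = 3.482 m; N'_4 = 222·cos30.5° − 25·3.482 = 104.2; c'Δl = 27.85; W sinα = 112.7
Slice 5: Δl = 3.1/cos44.4° = 4.339 m; N'_5 = 98·cos44.4° − 3·4.339 = 57.0; c'Δl = 34.71; W sinα = 68.6
Σc'Δl = 123.3 kN/m; ΣN' = 499.9 kN/m; ΣW sinα = 296.2 kN/m
Resisting = 123.3 + 499.9·tan34.4° = 123.3 + 342.3 = 465.6 kN/m
FS = 465.6 / 296.2 = 1.572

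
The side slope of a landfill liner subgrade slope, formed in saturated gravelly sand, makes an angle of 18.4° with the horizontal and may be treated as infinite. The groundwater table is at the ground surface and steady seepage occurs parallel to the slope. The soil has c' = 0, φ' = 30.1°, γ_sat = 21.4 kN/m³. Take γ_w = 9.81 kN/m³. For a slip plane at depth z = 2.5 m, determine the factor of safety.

FS = 0.94

With seepage parallel to the slope and the water table at the surface, the effective normal stress on the slip plane uses the buoyant unit weight γ' = γ_sat − γ_w while the driving shear stress uses γ_sat:
FS = [c' + γ' z cos²β tanφ'] / [γ_sat z sinβ cosβ]
(For c' = 0 this reduces to FS = (γ'/γ_sat)·tanφ'/tanβ.)
γ' = 21.4 − 9.81 = 11.59 kN/m³
Numerator = 0.0 + 11.59·2.5·cos²18.4°·tan30.1° = 0.0 + 11.59·2.5·0.9004·0.5797 = 15.123 kPa
Denominator = 21.4·2.5·sin18.4°·cos18.4° = 21.4·2.5·0.3156·0.9489 = 16.024 kPa
FS = 15.123 / 16.024 = 0.944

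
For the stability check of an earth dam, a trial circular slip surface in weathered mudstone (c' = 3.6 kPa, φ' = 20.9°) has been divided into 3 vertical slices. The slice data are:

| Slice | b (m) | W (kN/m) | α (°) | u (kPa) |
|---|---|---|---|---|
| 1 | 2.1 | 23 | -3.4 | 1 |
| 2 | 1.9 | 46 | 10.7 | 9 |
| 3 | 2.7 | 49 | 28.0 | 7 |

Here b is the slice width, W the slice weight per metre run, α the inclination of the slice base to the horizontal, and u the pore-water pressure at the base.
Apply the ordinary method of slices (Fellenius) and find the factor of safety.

FS = 1.74

Ordinary method of slices: FS = Σ[c'·Δl_i + (W_i cosα_i − u_i·Δl_i)·tanφ'] / Σ W_i sinα_i, with Δl_i = b_i / cosα_i.
Slice 1: Δl = 2.1/cos(-3.4°) = 2.104 m; N'_1 = 23·cos(-3.4°) − 1·2.104 = 20.9; c'Δl = 7.57; W sinα = -1.4
Slice 2: Δl = 1.9/cos10.7° = 1.934 m; N'_2 = 46·cos10.7° − 9·1.934 = 27.8; c'Δl = 6.96; W sinα = 8.5
Slice 3: Δl = 2.7/cos28.0° = 3.058 m; N'_3 = 49·cos28.0° − 7·3.058 = 21.9; c'Δl = 11.01; W sinα = 23.0
Σc'Δl = 25.5 kN/m; ΣN' = 70.5 kN/m; ΣW sinα = 30.2 kN/m
Resisting = 25.5 + 70.5·tan20.9° = 25.5 + 26.9 = 52.5 kN/m
FS = 52.5 / 30.2 = 1.738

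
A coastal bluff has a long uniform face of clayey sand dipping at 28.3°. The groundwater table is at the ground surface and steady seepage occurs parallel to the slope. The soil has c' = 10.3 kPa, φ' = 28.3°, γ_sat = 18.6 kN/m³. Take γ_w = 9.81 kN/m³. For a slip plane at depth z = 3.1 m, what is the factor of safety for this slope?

With seepage parallel to the slope and the water table at the surface, the effective normal stress on the slip plane uses the buoyant unit weight γ' = γ_sat − γ_w while the driving shear stress uses γ_sat:
FS = [c' + γ' z cos²β tanφ'] / [γ_sat z sinβ cosβ]
γ' = 18.6 − 9.81 = 8.79 kN/m³
Numerator = 10.3 + 8.79·3.1·cos²28.3°·tan28.3° = 10.3 + 8.79·3.1·0.7752·0.5384 = 21.674 kPa
Denominator = 18.6·3.1·sin28.3°·cos28.3° = 18.6·3.1·0.4741·0.8805 = 24.069 kPa
FS = 21.674 / 24.069 = 0.901

FS = 0.90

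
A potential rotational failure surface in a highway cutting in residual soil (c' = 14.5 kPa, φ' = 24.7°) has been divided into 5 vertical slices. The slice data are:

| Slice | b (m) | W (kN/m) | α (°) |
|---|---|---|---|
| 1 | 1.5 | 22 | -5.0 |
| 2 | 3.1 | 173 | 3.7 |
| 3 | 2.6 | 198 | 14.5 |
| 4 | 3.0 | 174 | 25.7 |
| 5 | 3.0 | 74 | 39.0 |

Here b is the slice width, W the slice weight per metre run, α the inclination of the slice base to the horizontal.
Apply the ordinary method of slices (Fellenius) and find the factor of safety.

Ordinary method of slices: FS = Σ[c'·Δl_i + (W_i cosα_i)·tanφ'] / Σ W_i sinα_i, with Δl_i = b_i / cosα_i.
Slice 1: Δl = 1.5/cos(-5.0°) = 1.506 m; N'_1 = 22·cos(-5.0°) = 21.9; c'Δl = 21.83; W sinα = -1.9
Slice 2: Δl = 3.1/cos3.7° = 3.106 m; N'_2 = 173·cos3.7° = 172.6; c'Δl = 45.04; W sinα = 11.2
Slice 3: Δl = 2.6/cos14.5° = 2.686 m; N'_3 = 198·cos14.5° = 191.7; c'Δl = 38.94; W sinα = 49.6
Slice 4: Δl = 3.0/cos25.7° = 3.329 m; N'_4 = 174·cos25.7° = 156.8; c'Δl = 48.28; W sinα = 75.5
Slice 5: Δl = 3.0/cos39.0° = 3.860 m; N'_5 = 74·cos39.0° = 57.5; c'Δl = 55.97; W sinα = 46.6
Σc'Δl = 210.1 kN/m; ΣN' = 600.5 kN/m; ΣW sinα = 180.8 kN/m
Resisting = 210.1 + 600.5·tan24.7° = 210.1 + 276.2 = 486.3 kN/m
FS = 486.3 / 180.8 = 2.689

FS = 2.69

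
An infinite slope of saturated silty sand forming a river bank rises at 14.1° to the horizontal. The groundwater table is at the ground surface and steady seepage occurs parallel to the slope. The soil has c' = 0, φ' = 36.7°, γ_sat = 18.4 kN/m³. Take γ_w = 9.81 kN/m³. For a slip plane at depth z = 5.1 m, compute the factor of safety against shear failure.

FS = 1.39

With seepage parallel to the slope and the water table at the surface, the effective normal stress on the slip plane uses the buoyant unit weight γ' = γ_sat − γ_w while the driving shear stress uses γ_sat:
FS = [c' + γ' z cos²β tanφ'] / [γ_sat z sinβ cosβ]
(For c' = 0 this reduces to FS = (γ'/γ_sat)·tanφ'/tanβ.)
γ' = 18.4 − 9.81 = 8.59 kN/m³
Numerator = 0.0 + 8.59·5.1·cos²14.1°·tan36.7° = 0.0 + 8.59·5.1·0.9407·0.7454 = 30.716 kPa
Denominator = 18.4·5.1·sin14.1°·cos14.1° = 18.4·5.1·0.2436·0.9699 = 22.172 kPa
FS = 30.716 / 22.172 = 1.385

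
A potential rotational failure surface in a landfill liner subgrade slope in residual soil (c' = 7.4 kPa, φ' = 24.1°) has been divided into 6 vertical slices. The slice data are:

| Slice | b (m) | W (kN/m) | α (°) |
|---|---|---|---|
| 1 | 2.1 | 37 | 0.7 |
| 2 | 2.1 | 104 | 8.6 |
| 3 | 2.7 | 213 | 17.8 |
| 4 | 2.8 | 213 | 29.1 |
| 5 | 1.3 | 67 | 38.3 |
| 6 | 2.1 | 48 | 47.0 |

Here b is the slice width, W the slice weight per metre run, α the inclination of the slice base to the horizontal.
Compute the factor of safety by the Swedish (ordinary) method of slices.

Ordinary method of slices: FS = Σ[c'·Δl_i + (W_i cosα_i)·tanφ'] / Σ W_i sinα_i, with Δl_i = b_i / cosα_i.
Slice 1: Δl = 2.1/cos0.7° = 2.100 m; N'_1 = 37·cos0.7° = 37.0; c'Δl = 15.54; W sinα = 0.5
Slice 2: Δl = 2.1/cos8.6° = 2.124 m; N'_2 = 104·cos8.6° = 102.8; c'Δl = 15.72; W sinα = 15.6
Slice 3: Δl = 2.7/cos17.8° = 2.836 m; N'_3 = 213·cos17.8° = 202.8; c'Δl = 20.98; W sinα = 65.1
Slice 4: Δl = 2.8/cos29.1° = 3.204 m; N'_4 = 213·cos29.1° = 186.1; c'Δl = 23.71; W sinα = 103.6
Slice 5: Δl = 1.3/cos38.3° = 1.657 m; N'_5 = 67·cos38.3° = 52.6; c'Δl = 12.26; W sinα = 41.5
Slice 6: Δl = 2.1/cos47.0° = 3.079 m; N'_6 = 48·cos47.0° = 32.7; c'Δl = 22.79; W sinα = 35.1
Σc'Δl = 111.0 kN/m; ΣN' = 614.1 kN/m; ΣW sinα = 261.3 kN/m
Resisting = 111.0 + 614.1·tan24.1° = 111.0 + 274.7 = 385.7 kN/m
FS = 385.7 / 261.3 = 1.476

FS = 1.48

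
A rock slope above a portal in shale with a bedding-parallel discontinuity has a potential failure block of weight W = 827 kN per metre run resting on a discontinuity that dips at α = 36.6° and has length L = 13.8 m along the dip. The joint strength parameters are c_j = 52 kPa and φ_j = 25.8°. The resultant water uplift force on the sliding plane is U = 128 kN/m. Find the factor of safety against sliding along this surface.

FS = 1.98

Resolving the block weight along and normal to the plane and applying the Mohr–Coulomb strength on the joint:
N' = W cosα − U = 827·cos36.6° − 128 = 535.9 kN/m
Driving force T = W sinα = 827·sin36.6° = 493.1 kN/m
Resisting force R = c_j·L + N'·tanφ_j = 52·13.8 + 535.9·tan25.8° = 717.6 + 259.1 = 976.7 kN/m
FS = R / T = 976.7 / 493.1 = 1.981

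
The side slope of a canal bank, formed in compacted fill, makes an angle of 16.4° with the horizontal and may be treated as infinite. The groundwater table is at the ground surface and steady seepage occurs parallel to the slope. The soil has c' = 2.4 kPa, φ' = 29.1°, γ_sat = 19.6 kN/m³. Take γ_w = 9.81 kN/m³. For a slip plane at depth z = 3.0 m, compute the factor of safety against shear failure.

With seepage parallel to the slope and the water table at the surface, the effective normal stress on the slip plane uses the buoyant unit weight γ' = γ_sat − γ_w while the driving shear stress uses γ_sat:
FS = [c' + γ' z cos²β tanφ'] / [γ_sat z sinβ cosβ]
γ' = 19.6 − 9.81 = 9.79 kN/m³
Numerator = 2.4 + 9.79·3.0·cos²16.4°·tan29.1° = 2.4 + 9.79·3.0·0.9203·0.5566 = 17.444 kPa
Denominator = 19.6·3.0·sin16.4°·cos16.4° = 19.6·3.0·0.2823·0.9593 = 15.926 kPa
FS = 17.444 / 15.926 = 1.095

FS = 1.10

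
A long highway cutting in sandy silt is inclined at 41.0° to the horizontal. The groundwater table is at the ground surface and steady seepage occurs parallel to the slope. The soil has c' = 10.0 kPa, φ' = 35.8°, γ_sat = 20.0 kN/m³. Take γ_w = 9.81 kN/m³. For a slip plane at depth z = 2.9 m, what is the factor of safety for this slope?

FS = 0.77

With seepage parallel to the slope and the water table at the surface, the effective normal stress on the slip plane uses the buoyant unit weight γ' = γ_sat − γ_w while the driving shear stress uses γ_sat:
FS = [c' + γ' z cos²β tanφ'] / [γ_sat z sinβ cosβ]
γ' = 20.0 − 9.81 = 10.19 kN/m³
Numerator = 10.0 + 10.19·2.9·cos²41.0°·tan35.8° = 10.0 + 10.19·2.9·0.5696·0.7212 = 22.140 kPa
Denominator = 20.0·2.9·sin41.0°·cos41.0° = 20.0·2.9·0.6561·0.7547 = 28.718 kPa
FS = 22.140 / 28.718 = 0.771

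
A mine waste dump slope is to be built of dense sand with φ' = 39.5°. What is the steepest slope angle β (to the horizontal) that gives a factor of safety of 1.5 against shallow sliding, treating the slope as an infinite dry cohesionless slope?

For an infinite dry cohesionless slope FS = tanφ'/tanβ, so tanβ = tanφ' / FS.
tanβ = tan39.5° / 1.5 = 0.8243 / 1.5 = 0.5496
β = arctan(0.5496) = 28.79°

β = 28.8°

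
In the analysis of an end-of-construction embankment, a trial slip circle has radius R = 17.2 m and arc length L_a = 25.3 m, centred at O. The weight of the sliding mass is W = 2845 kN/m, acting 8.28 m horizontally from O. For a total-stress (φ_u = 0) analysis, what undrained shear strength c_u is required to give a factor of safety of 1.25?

c_u = 67.7 kPa

FS = c_u·L_a·R / (W·d), so c_u = FS·W·d / (L_a·R).
c_u = 1.25·2845·8.28 / (25.30·17.2) = 29445.7 / 435.16 = 67.67 kPa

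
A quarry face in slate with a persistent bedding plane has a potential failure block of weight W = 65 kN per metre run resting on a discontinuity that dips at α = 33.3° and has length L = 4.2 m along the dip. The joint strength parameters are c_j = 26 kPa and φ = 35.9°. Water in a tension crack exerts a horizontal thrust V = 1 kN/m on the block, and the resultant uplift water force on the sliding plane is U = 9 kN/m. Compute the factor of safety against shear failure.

Resolving the block weight along and normal to the plane and applying the Mohr–Coulomb strength on the joint:
N' = W cosα − U − V sinα = 65·cos33.3° − 9 − 1·sin33.3° = 44.8 kN/m
Driving force T = W sinα + V cosα = 65·sin33.3° + 1·cos33.3° = 36.5 kN/m
Resisting force R = c_j·L + N'·tanφ = 26·4.2 + 44.8·tan35.9° = 109.2 + 32.4 = 141.6 kN/m
FS = R / T = 141.6 / 36.5 = 3.877

FS = 3.88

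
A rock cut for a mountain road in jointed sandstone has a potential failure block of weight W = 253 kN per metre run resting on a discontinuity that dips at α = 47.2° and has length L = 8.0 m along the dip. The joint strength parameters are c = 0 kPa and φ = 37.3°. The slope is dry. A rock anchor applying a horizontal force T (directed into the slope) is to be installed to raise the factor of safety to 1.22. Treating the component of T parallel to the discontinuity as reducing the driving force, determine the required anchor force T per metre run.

T = 69 kN/m

Resolving forces along and normal to the sliding plane, with the horizontal anchor force T adding T·sinα to the effective normal force and T·cosα acting up the plane against the driving force:
FS = [cL + (W cosα + T sinα) tanφ] / [W sinα − T cosα]
Without the anchor: N' = 171.9 kN/m, driving T_d = 185.6 kN/m, resisting R = 0·8.0 + 171.9·tan37.3° = 131.0 kN/m, FS = 0.71.
Setting FS = 1.22 and solving for T:
1.22·(185.6 − T cos47.2°) = 131.0 + T sin47.2°·tan37.3°
T·(sin47.2°·tan37.3° + 1.22·cos47.2°) = 1.22·185.6 − 131.0
T·(0.7337·0.7618 + 1.22·0.6794) = 226.5 − 131.0 = 95.5
T·1.3879 = 95.5
T = 68.8 kN/m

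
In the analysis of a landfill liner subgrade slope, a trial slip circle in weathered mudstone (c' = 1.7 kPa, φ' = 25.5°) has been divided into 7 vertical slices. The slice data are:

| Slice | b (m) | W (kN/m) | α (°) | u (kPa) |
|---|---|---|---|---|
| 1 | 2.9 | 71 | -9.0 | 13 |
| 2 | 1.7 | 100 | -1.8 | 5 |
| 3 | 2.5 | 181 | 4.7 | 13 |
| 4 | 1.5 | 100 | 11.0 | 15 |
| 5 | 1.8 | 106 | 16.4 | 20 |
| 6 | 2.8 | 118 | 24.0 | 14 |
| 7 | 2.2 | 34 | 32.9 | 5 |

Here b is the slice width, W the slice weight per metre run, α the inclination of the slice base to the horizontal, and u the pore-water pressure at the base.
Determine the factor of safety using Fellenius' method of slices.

Ordinary method of slices: FS = Σ[c'·Δl_i + (W_i cosα_i − u_i·Δl_i)·tanφ'] / Σ W_i sinα_i, with Δl_i = b_i / cosα_i.
Slice 1: Δl = 2.9/cos(-9.0°) = 2.936 m; N'_1 = 71·cos(-9.0°) − 13·2.936 = 32.0; c'Δl = 4.99; W sinα = -11.1
Slice 2: Δl = 1.7/cos(-1.8°) = 1.701 m; N'_2 = 100·cos(-1.8°) − 5·1.701 = 91.4; c'Δl = 2.89; W sinα = -3.1
Slice 3: Δl = 2.5/cos4.7° = 2.508 m; N'_3 = 181·cos4.7° − 13·2.508 = 147.8; c'Δl = 4.26; W sinα = 14.8
Slice 4: Δl = 1.5/cos11.0° = 1.528 m; N'_4 = 100·cos11.0° − 15·1.528 = 75.2; c'Δl = 2.60; W sinα = 19.1
Slice 5: Δl = 1.8/cos16.4° = 1.876 m; N'_5 = 106·cos16.4° − 20·1.876 = 64.2; c'Δl = 3.19; W sinα = 29.9
Slice 6: Δl = 2.8/cos24.0° = 3.065 m; N'_6 = 118·cos24.0° − 14·3.065 = 64.9; c'Δl = 5.21; W sinα = 48.0
Slice 7: Δl = 2.2/cos32.9° = 2.620 m; N'_7 = 34·cos32.9° − 5·2.620 = 15.4; c'Δl = 4.45; W sinα = 18.5
Σc'Δl = 27.6 kN/m; ΣN' = 490.9 kN/m; ΣW sinα = 116.1 kN/m
Resisting = 27.6 + 490.9·tan25.5° = 27.6 + 234.2 = 261.8 kN/m
FS = 261.8 / 116.1 = 2.255

FS = 2.26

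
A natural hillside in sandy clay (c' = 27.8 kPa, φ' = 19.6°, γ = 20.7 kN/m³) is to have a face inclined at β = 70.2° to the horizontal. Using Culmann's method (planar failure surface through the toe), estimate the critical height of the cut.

H_c = 13.04 m

Culmann's analysis gives the critical failure plane at α_cr = (β + φ')/2 = (70.2 + 19.6)/2 = 44.9°, and the critical height
H_c = (4c'/γ) · sinβ cosφ' / [1 − cos(β − φ')]
    = (4·27.8/20.7) · sin70.2°·cos19.6° / [1 − cos(50.6°)]
    = 5.372 · 0.9409·0.9421 / [1 − 0.6347]
    = 5.372 · 0.8864 / 0.3653
    = 13.04 m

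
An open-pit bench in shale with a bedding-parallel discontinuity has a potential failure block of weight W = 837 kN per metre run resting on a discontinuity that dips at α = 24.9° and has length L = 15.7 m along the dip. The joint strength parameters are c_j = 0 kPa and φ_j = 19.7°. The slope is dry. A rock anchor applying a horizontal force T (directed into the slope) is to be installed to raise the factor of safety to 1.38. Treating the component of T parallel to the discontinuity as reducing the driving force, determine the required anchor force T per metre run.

T = 153 kN/m

Resolving forces along and normal to the sliding plane, with the horizontal anchor force T adding T·sinα to the effective normal force and T·cosα acting up the plane against the driving force:
FS = [c_jL + (W cosα + T sinα) tanφ_j] / [W sinα − T cosα]
Without the anchor: N' = 759.2 kN/m, driving T_d = 352.4 kN/m, resisting R = 0·15.7 + 759.2·tan19.7° = 271.8 kN/m, FS = 0.77.
Setting FS = 1.38 and solving for T:
1.38·(352.4 − T cos24.9°) = 271.8 + T sin24.9°·tan19.7°
T·(sin24.9°·tan19.7° + 1.38·cos24.9°) = 1.38·352.4 − 271.8
T·(0.4210·0.3581 + 1.38·0.9070) = 486.3 − 271.8 = 214.5
T·1.4025 = 214.5
T = 152.9 kN/m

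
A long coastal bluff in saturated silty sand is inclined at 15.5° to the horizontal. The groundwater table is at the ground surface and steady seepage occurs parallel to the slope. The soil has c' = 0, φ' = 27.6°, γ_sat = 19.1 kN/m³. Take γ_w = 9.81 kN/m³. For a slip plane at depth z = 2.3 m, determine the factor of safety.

FS = 0.92

With seepage parallel to the slope and the water table at the surface, the effective normal stress on the slip plane uses the buoyant unit weight γ' = γ_sat − γ_w while the driving shear stress uses γ_sat:
FS = [c' + γ' z cos²β tanφ'] / [γ_sat z sinβ cosβ]
(For c' = 0 this reduces to FS = (γ'/γ_sat)·tanφ'/tanβ.)
γ' = 19.1 − 9.81 = 9.29 kN/m³
Numerator = 0.0 + 9.29·2.3·cos²15.5°·tan27.6° = 0.0 + 9.29·2.3·0.9286·0.5228 = 10.373 kPa
Denominator = 19.1·2.3·sin15.5°·cos15.5° = 19.1·2.3·0.2672·0.9636 = 11.313 kPa
FS = 10.373 / 11.313 = 0.917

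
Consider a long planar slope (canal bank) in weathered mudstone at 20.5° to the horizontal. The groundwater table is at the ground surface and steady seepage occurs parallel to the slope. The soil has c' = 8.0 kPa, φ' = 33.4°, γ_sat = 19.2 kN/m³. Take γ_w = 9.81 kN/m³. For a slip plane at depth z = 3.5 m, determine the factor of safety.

FS = 1.23

With seepage parallel to the slope and the water table at the surface, the effective normal stress on the slip plane uses the buoyant unit weight γ' = γ_sat − γ_w while the driving shear stress uses γ_sat:
FS = [c' + γ' z cos²β tanφ'] / [γ_sat z sinβ cosβ]
γ' = 19.2 − 9.81 = 9.39 kN/m³
Numerator = 8.0 + 9.39·3.5·cos²20.5°·tan33.4° = 8.0 + 9.39·3.5·0.8774·0.6594 = 27.013 kPa
Denominator = 19.2·3.5·sin20.5°·cos20.5° = 19.2·3.5·0.3502·0.9367 = 22.044 kPa
FS = 27.013 / 22.044 = 1.225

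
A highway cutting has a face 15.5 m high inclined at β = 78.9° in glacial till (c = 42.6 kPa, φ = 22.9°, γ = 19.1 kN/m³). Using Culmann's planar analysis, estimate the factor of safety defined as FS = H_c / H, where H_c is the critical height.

H_c = (4c/γ) · sinβ cosφ / [1 − cos(β − φ)]
    = (4·42.6/19.1) · sin78.9°·cos22.9° / [1 − cos56.0°]
    = 8.921 · 0.9040 / 0.4408 = 18.30 m
FS = H_c / H = 18.30 / 15.5 = 1.180

FS = 1.18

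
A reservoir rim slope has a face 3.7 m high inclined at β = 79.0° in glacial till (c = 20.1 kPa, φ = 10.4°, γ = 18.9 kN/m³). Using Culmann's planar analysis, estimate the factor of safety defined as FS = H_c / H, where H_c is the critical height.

FS = 1.75

H_c = (4c/γ) · sinβ cosφ / [1 − cos(β − φ)]
    = (4·20.1/18.9) · sin79.0°·cos10.4° / [1 − cos68.6°]
    = 4.254 · 0.9655 / 0.6351 = 6.47 m
FS = H_c / H = 6.47 / 3.7 = 1.748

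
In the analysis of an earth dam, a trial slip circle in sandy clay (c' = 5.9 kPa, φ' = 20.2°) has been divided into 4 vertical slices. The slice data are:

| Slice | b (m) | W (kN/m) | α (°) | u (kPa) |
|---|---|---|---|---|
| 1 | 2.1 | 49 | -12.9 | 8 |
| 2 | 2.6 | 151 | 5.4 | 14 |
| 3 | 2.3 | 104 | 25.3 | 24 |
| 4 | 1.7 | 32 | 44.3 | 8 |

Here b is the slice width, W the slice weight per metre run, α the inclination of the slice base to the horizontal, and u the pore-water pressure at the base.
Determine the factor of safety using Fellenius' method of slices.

FS = 1.77

Ordinary method of slices: FS = Σ[c'·Δl_i + (W_i cosα_i − u_i·Δl_i)·tanφ'] / Σ W_i sinα_i, with Δl_i = b_i / cosα_i.
Slice 1: Δl = 2.1/cos(-12.9°) = 2.154 m; N'_1 = 49·cos(-12.9°) − 8·2.154 = 30.5; c'Δl = 12.71; W sinα = -10.9
Slice 2: Δl = 2.6/cos5.4° = 2.612 m; N'_2 = 151·cos5.4° − 14·2.612 = 113.8; c'Δl = 15.41; W sinα = 14.2
Slice 3: Δl = 2.3/cos25.3° = 2.544 m; N'_3 = 104·cos25.3° − 24·2.544 = 33.0; c'Δl = 15.01; W sinα = 44.4
Slice 4: Δl = 1.7/cos44.3° = 2.375 m; N'_4 = 32·cos44.3° − 8·2.375 = 3.9; c'Δl = 14.01; W sinα = 22.3
Σc'Δl = 57.1 kN/m; ΣN' = 181.2 kN/m; ΣW sinα = 70.1 kN/m
Resisting = 57.1 + 181.2·tan20.2° = 57.1 + 66.7 = 123.8 kN/m
FS = 123.8 / 70.1 = 1.767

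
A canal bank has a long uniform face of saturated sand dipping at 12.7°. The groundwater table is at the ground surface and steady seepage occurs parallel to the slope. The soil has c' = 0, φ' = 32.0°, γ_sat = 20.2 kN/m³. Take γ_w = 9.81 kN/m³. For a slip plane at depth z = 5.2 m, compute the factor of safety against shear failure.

With seepage parallel to the slope and the water table at the surface, the effective normal stress on the slip plane uses the buoyant unit weight γ' = γ_sat − γ_w while the driving shear stress uses γ_sat:
FS = [c' + γ' z cos²β tanφ'] / [γ_sat z sinβ cosβ]
(For c' = 0 this reduces to FS = (γ'/γ_sat)·tanφ'/tanβ.)
γ' = 20.2 − 9.81 = 10.39 kN/m³
Numerator = 0.0 + 10.39·5.2·cos²12.7°·tan32.0° = 0.0 + 10.39·5.2·0.9517·0.6249 = 32.129 kPa
Denominator = 20.2·5.2·sin12.7°·cos12.7° = 20.2·5.2·0.2198·0.9755 = 22.528 kPa
FS = 32.129 / 22.528 = 1.426

FS = 1.43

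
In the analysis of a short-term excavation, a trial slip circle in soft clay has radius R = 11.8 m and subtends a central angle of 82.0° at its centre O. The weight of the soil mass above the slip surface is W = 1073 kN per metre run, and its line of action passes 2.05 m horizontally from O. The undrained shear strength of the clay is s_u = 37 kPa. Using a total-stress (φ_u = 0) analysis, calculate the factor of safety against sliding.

Taking moments about the centre O, the resisting moment is provided by the undrained shear strength acting along the arc:
Arc length L_a = R·θ = 11.8·(82.0°·π/180) = 11.8·1.4312 = 16.89 m
M_R = s_u·L_a·R = 37·16.89·11.8 = 7373.2 kN·m/m
M_D = W·d = 1073·2.05 = 2199.6 kN·m/m
FS = M_R / M_D = 7373.2 / 2199.6 = 3.352

FS = 3.35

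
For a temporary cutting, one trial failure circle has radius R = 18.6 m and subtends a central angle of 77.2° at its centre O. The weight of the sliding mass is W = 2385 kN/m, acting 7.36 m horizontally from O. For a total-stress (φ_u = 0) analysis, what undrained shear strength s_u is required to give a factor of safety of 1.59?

FS = s_u·L_a·R / (W·d), so s_u = FS·W·d / (L_a·R).
Arc length L_a = R·θ = 18.6·(77.2°·π/180) = 18.6·1.3474 = 25.06 m
s_u = 1.59·2385·7.36 / (25.06·18.6) = 27910.2 / 466.14 = 59.87 kPa

s_u = 59.9 kPa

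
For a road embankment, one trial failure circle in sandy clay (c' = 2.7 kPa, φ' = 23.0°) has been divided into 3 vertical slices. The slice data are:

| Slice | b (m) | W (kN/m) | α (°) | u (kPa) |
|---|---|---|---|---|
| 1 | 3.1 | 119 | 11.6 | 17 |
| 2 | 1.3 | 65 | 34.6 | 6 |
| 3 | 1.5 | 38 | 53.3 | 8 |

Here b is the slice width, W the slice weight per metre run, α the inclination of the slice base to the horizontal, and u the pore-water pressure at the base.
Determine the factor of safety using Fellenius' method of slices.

FS = 0.72

Ordinary method of slices: FS = Σ[c'·Δl_i + (W_i cosα_i − u_i·Δl_i)·tanφ'] / Σ W_i sinα_i, with Δl_i = b_i / cosα_i.
Slice 1: Δl = 3.1/cos11.6° = 3.165 m; N'_1 = 119·cos11.6° − 17·3.165 = 62.8; c'Δl = 8.54; W sinα = 23.9
Slice 2: Δl = 1.3/cos34.6° = 1.579 m; N'_2 = 65·cos34.6° − 6·1.579 = 44.0; c'Δl = 4.26; W sinα = 36.9
Slice 3: Δl = 1.5/cos53.3° = 2.510 m; N'_3 = 38·cos53.3° − 8·2.510 = 2.6; c'Δl = 6.78; W sinα = 30.5
Σc'Δl = 19.6 kN/m; ΣN' = 109.4 kN/m; ΣW sinα = 91.3 kN/m
Resisting = 19.6 + 109.4·tan23.0° = 19.6 + 46.4 = 66.0 kN/m
FS = 66.0 / 91.3 = 0.723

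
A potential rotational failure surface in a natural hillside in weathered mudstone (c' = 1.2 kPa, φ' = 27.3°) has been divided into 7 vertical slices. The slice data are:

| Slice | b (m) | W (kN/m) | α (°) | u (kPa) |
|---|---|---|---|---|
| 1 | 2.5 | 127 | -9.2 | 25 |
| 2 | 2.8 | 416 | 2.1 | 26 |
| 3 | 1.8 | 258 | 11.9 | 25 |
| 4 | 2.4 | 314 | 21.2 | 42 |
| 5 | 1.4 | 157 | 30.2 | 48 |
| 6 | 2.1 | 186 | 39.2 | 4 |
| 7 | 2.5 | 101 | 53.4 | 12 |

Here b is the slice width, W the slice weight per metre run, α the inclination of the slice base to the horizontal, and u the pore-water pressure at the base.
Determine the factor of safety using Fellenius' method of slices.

Ordinary method of slices: FS = Σ[c'·Δl_i + (W_i cosα_i − u_i·Δl_i)·tanφ'] / Σ W_i sinα_i, with Δl_i = b_i / cosα_i.
Slice 1: Δl = 2.5/cos(-9.2°) = 2.533 m; N'_1 = 127·cos(-9.2°) − 25·2.533 = 62.1; c'Δl = 3.04; W sinα = -20.3
Slice 2: Δl = 2.8/cos2.1° = 2.802 m; N'_2 = 416·cos2.1° − 26·2.802 = 342.9; c'Δl = 3.36; W sinα = 15.2
Slice 3: Δl = 1.8/cos11.9° = 1.840 m; N'_3 = 258·cos11.9° − 25·1.840 = 206.5; c'Δl = 2.21; W sinα = 53.2
Slice 4: Δl = 2.4/cos21.2° = 2.574 m; N'_4 = 314·cos21.2° − 42·2.574 = 184.6; c'Δl = 3.09; W sinα = 113.6
Slice 5: Δl = 1.4/cos30.2° = 1.620 m; N'_5 = 157·cos30.2° − 48·1.620 = 57.9; c'Δl = 1.94; W sinα = 79.0
Slice 6: Δl = 2.1/cos39.2° = 2.710 m; N'_6 = 186·cos39.2° − 4·2.710 = 133.3; c'Δl = 3.25; W sinα = 117.6
Slice 7: Δl = 2.5/cos53.4° = 4.193 m; N'_7 = 101·cos53.4° − 12·4.193 = 9.9; c'Δl = 5.03; W sinα = 81.1
Σc'Δl = 21.9 kN/m; ΣN' = 997.2 kN/m; ΣW sinα = 439.3 kN/m
Resisting = 21.9 + 997.2·tan27.3° = 21.9 + 514.7 = 536.6 kN/m
FS = 536.6 / 439.3 = 1.221

FS = 1.22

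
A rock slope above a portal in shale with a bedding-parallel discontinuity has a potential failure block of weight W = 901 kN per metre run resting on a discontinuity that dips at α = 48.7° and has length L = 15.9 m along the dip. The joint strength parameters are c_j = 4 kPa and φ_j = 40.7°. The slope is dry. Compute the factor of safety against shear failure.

FS = 0.85

Resolving the block weight along and normal to the plane and applying the Mohr–Coulomb strength on the joint:
N' = W cosα = 901·cos48.7° = 594.7 kN/m
Driving force T = W sinα = 901·sin48.7° = 676.9 kN/m
Resisting force R = c_j·L + N'·tanφ_j = 4·15.9 + 594.7·tan40.7° = 63.6 + 511.5 = 575.1 kN/m
FS = R / T = 575.1 / 676.9 = 0.850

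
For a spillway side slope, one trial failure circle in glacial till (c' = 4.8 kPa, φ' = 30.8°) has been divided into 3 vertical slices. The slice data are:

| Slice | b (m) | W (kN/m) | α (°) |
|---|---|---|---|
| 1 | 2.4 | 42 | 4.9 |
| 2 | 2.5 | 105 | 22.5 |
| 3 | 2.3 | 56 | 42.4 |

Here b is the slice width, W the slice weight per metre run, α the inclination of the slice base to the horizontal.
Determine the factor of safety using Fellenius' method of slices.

FS = 1.80

Ordinary method of slices: FS = Σ[c'·Δl_i + (W_i cosα_i)·tanφ'] / Σ W_i sinα_i, with Δl_i = b_i / cosα_i.
Slice 1: Δl = 2.4/cos4.9° = 2.409 m; N'_1 = 42·cos4.9° = 41.8; c'Δl = 11.56; W sinα = 3.6
Slice 2: Δl = 2.5/cos22.5° = 2.706 m; N'_2 = 105·cos22.5° = 97.0; c'Δl = 12.99; W sinα = 40.2
Slice 3: Δl = 2.3/cos42.4° = 3.115 m; N'_3 = 56·cos42.4° = 41.4; c'Δl = 14.95; W sinα = 37.8
Σc'Δl = 39.5 kN/m; ΣN' = 180.2 kN/m; ΣW sinα = 81.5 kN/m
Resisting = 39.5 + 180.2·tan30.8° = 39.5 + 107.4 = 146.9 kN/m
FS = 146.9 / 81.5 = 1.802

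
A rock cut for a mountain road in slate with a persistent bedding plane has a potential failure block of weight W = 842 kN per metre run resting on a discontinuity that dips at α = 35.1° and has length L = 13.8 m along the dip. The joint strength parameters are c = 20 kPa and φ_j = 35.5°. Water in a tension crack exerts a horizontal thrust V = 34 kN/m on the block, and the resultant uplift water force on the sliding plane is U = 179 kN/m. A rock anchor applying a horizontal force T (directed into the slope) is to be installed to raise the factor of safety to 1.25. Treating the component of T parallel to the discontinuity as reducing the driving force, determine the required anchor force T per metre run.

Resolving forces along and normal to the sliding plane, with the horizontal anchor force T adding T·sinα to the effective normal force and T·cosα acting up the plane against the driving force:
FS = [cL + (W cosα − U − V sinα + T sinα) tanφ_j] / [W sinα + V cosα − T cosα]
Without the anchor: N' = 490.3 kN/m, driving T_d = 512.0 kN/m, resisting R = 20·13.8 + 490.3·tan35.5° = 625.8 kN/m, FS = 1.22.
Setting FS = 1.25 and solving for T:
1.25·(512.0 − T cos35.1°) = 625.8 + T sin35.1°·tan35.5°
T·(sin35.1°·tan35.5° + 1.25·cos35.1°) = 1.25·512.0 − 625.8
T·(0.5750·0.7133 + 1.25·0.8181) = 640.0 − 625.8 = 14.2
T·1.4328 = 14.2
T = 9.9 kN/m

T = 10 kN/m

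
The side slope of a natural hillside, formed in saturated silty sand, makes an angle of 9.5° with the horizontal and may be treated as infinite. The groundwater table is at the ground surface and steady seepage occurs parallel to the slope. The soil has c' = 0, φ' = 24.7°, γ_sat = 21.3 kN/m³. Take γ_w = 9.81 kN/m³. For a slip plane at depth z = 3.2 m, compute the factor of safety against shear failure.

With seepage parallel to the slope and the water table at the surface, the effective normal stress on the slip plane uses the buoyant unit weight γ' = γ_sat − γ_w while the driving shear stress uses γ_sat:
FS = [c' + γ' z cos²β tanφ'] / [γ_sat z sinβ cosβ]
(For c' = 0 this reduces to FS = (γ'/γ_sat)·tanφ'/tanβ.)
γ' = 21.3 − 9.81 = 11.49 kN/m³
Numerator = 0.0 + 11.49·3.2·cos²9.5°·tan24.7° = 0.0 + 11.49·3.2·0.9728·0.4599 = 16.451 kPa
Denominator = 21.3·3.2·sin9.5°·cos9.5° = 21.3·3.2·0.1650·0.9863 = 11.095 kPa
FS = 16.451 / 11.095 = 1.483

FS = 1.48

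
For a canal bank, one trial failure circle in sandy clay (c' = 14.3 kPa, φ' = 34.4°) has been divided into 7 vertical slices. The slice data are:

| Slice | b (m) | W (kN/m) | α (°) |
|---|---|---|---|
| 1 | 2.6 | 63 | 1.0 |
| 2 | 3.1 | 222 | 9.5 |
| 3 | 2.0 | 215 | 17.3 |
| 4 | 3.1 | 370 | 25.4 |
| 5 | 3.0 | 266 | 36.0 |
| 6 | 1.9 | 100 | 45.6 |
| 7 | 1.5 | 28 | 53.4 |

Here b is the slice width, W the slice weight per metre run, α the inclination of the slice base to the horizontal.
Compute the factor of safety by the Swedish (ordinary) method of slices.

Ordinary method of slices: FS = Σ[c'·Δl_i + (W_i cosα_i)·tanφ'] / Σ W_i sinα_i, with Δl_i = b_i / cosα_i.
Slice 1: Δl = 2.6/cos1.0° = 2.600 m; N'_1 = 63·cos1.0° = 63.0; c'Δl = 37.19; W sinα = 1.1
Slice 2: Δl = 3.1/cos9.5° = 3.143 m; N'_2 = 222·cos9.5° = 219.0; c'Δl = 44.95; W sinα = 36.6
Slice 3: Δl = 2.0/cos17.3° = 2.095 m; N'_3 = 215·cos17.3° = 205.3; c'Δl = 29.96; W sinα = 63.9
Slice 4: Δl = 3.1/cos25.4° = 3.432 m; N'_4 = 370·cos25.4° = 334.2; c'Δl = 49.07; W sinα = 158.7
Slice 5: Δl = 3.0/cos36.0° = 3.708 m; N'_5 = 266·cos36.0° = 215.2; c'Δl = 53.03; W sinα = 156.4
Slice 6: Δl = 1.9/cos45.6° = 2.716 m; N'_6 = 100·cos45.6° = 70.0; c'Δl = 38.83; W sinα = 71.4
Slice 7: Δl = 1.5/cos53.4° = 2.516 m; N'_7 = 28·cos53.4° = 16.7; c'Δl = 35.98; W sinα = 22.5
Σc'Δl = 289.0 kN/m; ΣN' = 1123.3 kN/m; ΣW sinα = 510.7 kN/m
Resisting = 289.0 + 1123.3·tan34.4° = 289.0 + 769.1 = 1058.1 kN/m
FS = 1058.1 / 510.7 = 2.072

FS = 2.07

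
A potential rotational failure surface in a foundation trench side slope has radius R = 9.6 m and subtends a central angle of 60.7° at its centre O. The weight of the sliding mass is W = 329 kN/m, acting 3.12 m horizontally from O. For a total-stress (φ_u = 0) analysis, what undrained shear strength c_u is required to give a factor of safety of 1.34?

FS = c_u·L_a·R / (W·d), so c_u = FS·W·d / (L_a·R).
Arc length L_a = R·θ = 9.6·(60.7°·π/180) = 9.6·1.0594 = 10.17 m
c_u = 1.34·329·3.12 / (10.17·9.6) = 1375.5 / 97.64 = 14.09 kPa

c_u = 14.1 kPa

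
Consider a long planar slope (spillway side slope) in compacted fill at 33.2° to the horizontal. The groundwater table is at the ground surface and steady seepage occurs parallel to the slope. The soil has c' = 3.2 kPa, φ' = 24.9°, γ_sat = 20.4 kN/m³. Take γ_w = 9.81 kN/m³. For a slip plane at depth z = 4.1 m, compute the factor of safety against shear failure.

FS = 0.45

With seepage parallel to the slope and the water table at the surface, the effective normal stress on the slip plane uses the buoyant unit weight γ' = γ_sat − γ_w while the driving shear stress uses γ_sat:
FS = [c' + γ' z cos²β tanφ'] / [γ_sat z sinβ cosβ]
γ' = 20.4 − 9.81 = 10.59 kN/m³
Numerator = 3.2 + 10.59·4.1·cos²33.2°·tan24.9° = 3.2 + 10.59·4.1·0.7002·0.4642 = 17.312 kPa
Denominator = 20.4·4.1·sin33.2°·cos33.2° = 20.4·4.1·0.5476·0.8368 = 38.322 kPa
FS = 17.312 / 38.322 = 0.452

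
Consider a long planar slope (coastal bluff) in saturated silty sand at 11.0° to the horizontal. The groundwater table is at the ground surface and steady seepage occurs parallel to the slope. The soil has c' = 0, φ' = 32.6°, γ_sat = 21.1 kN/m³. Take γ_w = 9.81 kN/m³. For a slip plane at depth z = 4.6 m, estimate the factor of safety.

FS = 1.76

With seepage parallel to the slope and the water table at the surface, the effective normal stress on the slip plane uses the buoyant unit weight γ' = γ_sat − γ_w while the driving shear stress uses γ_sat:
FS = [c' + γ' z cos²β tanφ'] / [γ_sat z sinβ cosβ]
(For c' = 0 this reduces to FS = (γ'/γ_sat)·tanφ'/tanβ.)
γ' = 21.1 − 9.81 = 11.29 kN/m³
Numerator = 0.0 + 11.29·4.6·cos²11.0°·tan32.6° = 0.0 + 11.29·4.6·0.9636·0.6395 = 32.004 kPa
Denominator = 21.1·4.6·sin11.0°·cos11.0° = 21.1·4.6·0.1908·0.9816 = 18.180 kPa
FS = 32.004 / 18.180 = 1.760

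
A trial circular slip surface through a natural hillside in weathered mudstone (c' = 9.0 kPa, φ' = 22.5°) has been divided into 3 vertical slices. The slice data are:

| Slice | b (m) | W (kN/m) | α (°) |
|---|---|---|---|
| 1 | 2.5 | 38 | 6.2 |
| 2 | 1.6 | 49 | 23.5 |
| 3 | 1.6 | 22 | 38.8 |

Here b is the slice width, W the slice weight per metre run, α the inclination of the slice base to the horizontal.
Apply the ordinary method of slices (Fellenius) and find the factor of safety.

Ordinary method of slices: FS = Σ[c'·Δl_i + (W_i cosα_i)·tanφ'] / Σ W_i sinα_i, with Δl_i = b_i / cosα_i.
Slice 1: Δl = 2.5/cos6.2° = 2.515 m; N'_1 = 38·cos6.2° = 37.8; c'Δl = 22.63; W sinα = 4.1
Slice 2: Δl = 1.6/cos23.5° = 1.745 m; N'_2 = 49·cos23.5° = 44.9; c'Δl = 15.70; W sinα = 19.5
Slice 3: Δl = 1.6/cos38.8° = 2.053 m; N'_3 = 22·cos38.8° = 17.1; c'Δl = 18.48; W sinα = 13.8
Σc'Δl = 56.8 kN/m; ΣN' = 99.9 kN/m; ΣW sinα = 37.4 kN/m
Resisting = 56.8 + 99.9·tan22.5° = 56.8 + 41.4 = 98.2 kN/m
FS = 98.2 / 37.4 = 2.623

FS = 2.62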